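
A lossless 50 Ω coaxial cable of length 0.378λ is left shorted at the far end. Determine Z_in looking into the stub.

βl = 2π × 0.378 = 136°
tan(βl) = -0.963
For a shorted stub, Z_in = jZ_0·tan(βl)

Z_in ≈ −j48.1 Ω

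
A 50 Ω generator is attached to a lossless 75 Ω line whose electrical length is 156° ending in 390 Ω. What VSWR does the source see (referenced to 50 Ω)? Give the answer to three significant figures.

tan(βl) = -0.445
Z_in = Z_0·(Z_L + jZ_0·tanβl)/(Z_0 + jZ_L·tanβl) = 73.5 + j137 Ω
Γ_s = (Z_in − Z_s)/(Z_in + Z_s) = (23.5 + j137)/(123 + j137), |Γ_s| = 0.753
VSWR = (1 + |Γ_s|)/(1 − |Γ_s|)

VSWR ≈ 7.1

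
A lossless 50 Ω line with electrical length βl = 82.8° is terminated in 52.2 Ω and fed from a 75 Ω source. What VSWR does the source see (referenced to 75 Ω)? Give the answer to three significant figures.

tan(βl) = 7.92
Z_in = Z_0·(Z_L + jZ_0·tanβl)/(Z_0 + jZ_L·tanβl) = 48 − j0.514 Ω
Γ_s = (Z_in − Z_s)/(Z_in + Z_s) = (-27 − j0.514)/(123 − j0.514), |Γ_s| = 0.22
VSWR = (1 + |Γ_s|)/(1 − |Γ_s|)

VSWR ≈ 1.56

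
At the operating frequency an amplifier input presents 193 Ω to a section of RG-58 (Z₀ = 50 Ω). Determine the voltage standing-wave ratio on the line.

VSWR ≈ 3.86

Γ = (193 − 50)/(193 + 50) = 0.588
VSWR = (1 + 0.588)/(1 − 0.588)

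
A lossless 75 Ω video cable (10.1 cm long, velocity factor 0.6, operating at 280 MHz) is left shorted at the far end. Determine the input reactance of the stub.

λ = v/f = 0.6·c / 280 MHz = 0.643 m
βl = 2π·l/λ = 2π × 0.157 = 56.6°
tan(βl) = 1.51
For a shorted stub, Z_in = jZ_0·tan(βl)

X_in ≈ 114 Ω (inductive)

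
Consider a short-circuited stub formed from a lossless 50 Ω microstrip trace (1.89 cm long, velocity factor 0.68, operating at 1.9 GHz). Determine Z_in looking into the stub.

λ = v/f = 0.68·c / 1.9 GHz = 0.107 m
βl = 2π·l/λ = 2π × 0.176 = 63.4°
tan(βl) = 1.99
For a short-circuited stub, Z_in = jZ_0·tan(βl)

Z_in ≈ +j99.7 Ω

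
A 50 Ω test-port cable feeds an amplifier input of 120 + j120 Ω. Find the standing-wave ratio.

VSWR ≈ 5.02

Γ = (Z_L − Z_0)/(Z_L + Z_0) = (70 + j120)/(170 + j120)
|Γ| = 139/208 = 0.668
VSWR = (1 + |Γ|)/(1 − |Γ|) = 1.67/0.332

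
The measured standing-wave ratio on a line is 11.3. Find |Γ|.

|Γ| ≈ 0.837

|Γ| = (S − 1)/(S + 1) = (11.3 − 1)/(11.3 + 1) = 10.3/12.3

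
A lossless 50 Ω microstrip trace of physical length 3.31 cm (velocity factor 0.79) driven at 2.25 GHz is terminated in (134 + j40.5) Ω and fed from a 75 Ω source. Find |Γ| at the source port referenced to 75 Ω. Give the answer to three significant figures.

|Γ| ≈ 0.619

λ = v/f = 0.79·c / 2.25 GHz = 0.105 m
βl = 2π·l/λ = 2π × 0.314 = 113°
tan(βl) = -2.34
Z_in = Z_0·(Z_L + jZ_0·tanβl)/(Z_0 + jZ_L·tanβl) = 18.2 + j13 Ω
Γ_s = (Z_in − Z_s)/(Z_in + Z_s) = (-56.8 + j13)/(93.2 + j13), |Γ_s| = 0.619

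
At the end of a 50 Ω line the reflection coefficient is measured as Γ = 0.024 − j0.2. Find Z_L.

Z_L ≈ 48.3 − j20.1 Ω

Z_L = Z_0·(1 + Γ)/(1 − Γ) = 50·(1.02 − j0.2)/(0.976 + j0.2)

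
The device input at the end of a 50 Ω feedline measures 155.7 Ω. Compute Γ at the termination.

Γ = (Z_L − Z_0)/(Z_L + Z_0) = (155.7 − 50)/(155.7 + 50) = 105.7/205.7

Γ = 0.514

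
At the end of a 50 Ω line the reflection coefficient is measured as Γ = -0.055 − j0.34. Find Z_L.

Z_L = Z_0·(1 + Γ)/(1 − Γ) = 50·(0.945 − j0.34)/(1.05 + j0.34)

Z_L ≈ 35.9 − j27.7 Ω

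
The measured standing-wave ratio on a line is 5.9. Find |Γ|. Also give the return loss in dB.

|Γ| = (S − 1)/(S + 1) = (5.9 − 1)/(5.9 + 1) = 4.9/6.9
RL = −20·log₁₀|Γ| = −20·log₁₀(0.71)

|Γ| ≈ 0.71; return loss ≈ 2.97 dB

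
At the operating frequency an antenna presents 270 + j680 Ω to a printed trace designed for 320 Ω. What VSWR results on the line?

Γ = (Z_L − Z_0)/(Z_L + Z_0) = (-50 + j680)/(590 + j680)
|Γ| = 682/900 = 0.757
VSWR = (1 + |Γ|)/(1 − |Γ|) = 1.76/0.243

VSWR ≈ 7.24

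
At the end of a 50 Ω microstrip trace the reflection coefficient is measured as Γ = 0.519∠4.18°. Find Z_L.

Z_L ≈ 156 + j16.2 Ω

Z_L = Z_0·(1 + Γ)/(1 − Γ) = 50·(1.52 + j0.0378)/(0.482 − j0.0378)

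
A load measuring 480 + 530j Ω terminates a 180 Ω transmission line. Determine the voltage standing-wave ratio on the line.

VSWR ≈ 6.13

Γ = (Z_L − Z_0)/(Z_L + Z_0) = (300 + j530)/(660 + j530)
|Γ| = 609/846 = 0.719
VSWR = (1 + |Γ|)/(1 − |Γ|) = 1.72/0.281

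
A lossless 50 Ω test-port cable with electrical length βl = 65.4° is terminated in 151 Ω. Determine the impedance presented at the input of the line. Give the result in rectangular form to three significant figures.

tan(βl) = tan(65.4°) = 2.18
Z_in = Z_0·(Z_L + jZ_0·tanβl)/(Z_0 + jZ_L·tanβl)
     = 50·(151 + j109)/(50 + j330)

Z_in ≈ 19.6 − j19.9 Ω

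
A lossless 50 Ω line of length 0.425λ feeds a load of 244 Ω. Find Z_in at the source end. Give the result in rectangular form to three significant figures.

Z_in ≈ 42.8 + j80.9 Ω

βl = 2π × 0.425 = 153°
tan(βl) = tan(153°) = -0.51
Z_in = Z_0·(Z_L + jZ_0·tanβl)/(Z_0 + jZ_L·tanβl)
     = 50·(244 − j25.5)/(50 − j124)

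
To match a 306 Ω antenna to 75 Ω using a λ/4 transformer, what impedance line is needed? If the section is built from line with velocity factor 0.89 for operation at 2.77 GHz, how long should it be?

Z_qwt ≈ 151 Ω; length ≈ 2.41 cm

Z_qwt = √(Z_0·R_L) = √(75 × 306) = √22950
λ = 0.89·c/f = 0.0964 m, so l = λ/4 = 0.0241 m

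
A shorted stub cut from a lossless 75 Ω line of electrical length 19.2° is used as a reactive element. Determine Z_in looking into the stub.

tan(βl) = 0.348
For a shorted stub, Z_in = jZ_0·tan(βl)

Z_in ≈ +j26.1 Ω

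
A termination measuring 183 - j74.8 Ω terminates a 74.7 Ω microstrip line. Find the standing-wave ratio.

VSWR ≈ 2.93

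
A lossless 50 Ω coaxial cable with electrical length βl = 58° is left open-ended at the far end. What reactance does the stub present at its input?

tan(βl) = 1.6
For an open-ended stub, Z_in = −jZ_0·cot(βl) = −jZ_0/tan(βl)

X_in ≈ -31.2 Ω (capacitive)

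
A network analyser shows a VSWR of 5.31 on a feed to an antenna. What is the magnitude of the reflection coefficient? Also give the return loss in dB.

|Γ| ≈ 0.683; return loss ≈ 3.31 dB

|Γ| = (S − 1)/(S + 1) = (5.31 − 1)/(5.31 + 1) = 4.31/6.31
RL = −20·log₁₀|Γ| = −20·log₁₀(0.683)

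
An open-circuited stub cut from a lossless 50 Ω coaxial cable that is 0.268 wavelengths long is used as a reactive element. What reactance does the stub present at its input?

X_in ≈ 5.68 Ω (inductive)

βl = 2π × 0.268 = 96.5°
tan(βl) = -8.8
For an open-circuited stub, Z_in = −jZ_0·cot(βl) = −jZ_0/tan(βl)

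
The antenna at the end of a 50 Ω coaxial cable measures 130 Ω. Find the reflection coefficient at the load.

Γ = 0.444

Γ = (Z_L − Z_0)/(Z_L + Z_0) = (130 − 50)/(130 + 50) = 80/180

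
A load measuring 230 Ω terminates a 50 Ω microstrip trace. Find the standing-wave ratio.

VSWR ≈ 4.6

Γ = (230 − 50)/(230 + 50) = 0.643
VSWR = (1 + 0.643)/(1 − 0.643)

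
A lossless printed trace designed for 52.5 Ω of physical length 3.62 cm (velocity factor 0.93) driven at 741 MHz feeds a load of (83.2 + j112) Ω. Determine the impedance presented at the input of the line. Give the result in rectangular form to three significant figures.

λ = v/f = 0.93·c / 741 MHz = 0.377 m
βl = 2π·l/λ = 2π × 0.0961 = 34.6°
tan(βl) = tan(34.6°) = 0.69
Z_in = Z_0·(Z_L + jZ_0·tanβl)/(Z_0 + jZ_L·tanβl)
     = 52.5·(83.2 + j148)/(-24.8 + j57.4)

Z_in ≈ 86.5 − j113 Ω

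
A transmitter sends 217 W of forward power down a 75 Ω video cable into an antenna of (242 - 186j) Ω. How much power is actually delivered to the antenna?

|Γ| = |(167 − j186)/(317 − j186)| = 0.68
|Γ|² = 0.463
P_refl = |Γ|²·P_inc = 100 W, P_del = (1 − |Γ|²)·P_inc = 117 W

P_delivered ≈ 117 W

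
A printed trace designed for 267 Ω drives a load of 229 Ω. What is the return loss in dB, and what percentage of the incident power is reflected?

RL ≈ 22.3 dB; 0.587% of incident power reflected

Γ = (229 − 267)/(229 + 267) = -0.0766
RL = −20·log₁₀(0.0766) = 22.3 dB
P_refl/P_inc = |Γ|² = 0.00587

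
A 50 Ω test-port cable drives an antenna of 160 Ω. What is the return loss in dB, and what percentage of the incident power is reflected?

RL ≈ 5.62 dB; 27.4% of incident power reflected

Γ = (160 − 50)/(160 + 50) = 0.524
RL = −20·log₁₀(0.524) = 5.62 dB
P_refl/P_inc = |Γ|² = 0.274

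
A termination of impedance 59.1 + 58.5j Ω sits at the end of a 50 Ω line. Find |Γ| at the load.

|Γ| ≈ 0.478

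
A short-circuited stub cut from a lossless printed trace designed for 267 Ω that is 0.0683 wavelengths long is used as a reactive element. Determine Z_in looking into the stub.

βl = 2π × 0.0683 = 24.6°
tan(βl) = 0.458
For a short-circuited stub, Z_in = jZ_0·tan(βl)

Z_in ≈ +j122 Ω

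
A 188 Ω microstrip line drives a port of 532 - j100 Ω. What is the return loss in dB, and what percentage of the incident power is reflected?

Γ = (344 − j100)/(720 − j100), |Γ| = 0.493
RL = −20·log₁₀(0.493) = 6.15 dB
P_refl/P_inc = |Γ|² = 0.243

RL ≈ 6.15 dB; 24.3% of incident power reflected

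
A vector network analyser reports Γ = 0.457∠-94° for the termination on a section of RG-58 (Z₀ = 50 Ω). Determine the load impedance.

Z_L ≈ 31.1 − j35.8 Ω

Z_L = Z_0·(1 + Γ)/(1 − Γ) = 50·(0.968 − j0.456)/(1.03 + j0.456)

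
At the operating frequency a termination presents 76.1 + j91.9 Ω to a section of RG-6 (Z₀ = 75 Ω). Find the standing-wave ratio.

VSWR ≈ 3.16

Γ = (Z_L − Z_0)/(Z_L + Z_0) = (1.1 + j91.9)/(151.1 + j91.9)
|Γ| = 91.9/177 = 0.52
VSWR = (1 + |Γ|)/(1 − |Γ|) = 1.52/0.48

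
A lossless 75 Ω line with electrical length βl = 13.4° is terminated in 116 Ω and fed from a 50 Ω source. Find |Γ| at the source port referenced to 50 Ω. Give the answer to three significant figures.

|Γ| ≈ 0.388

tan(βl) = 0.238
Z_in = Z_0·(Z_L + jZ_0·tanβl)/(Z_0 + jZ_L·tanβl) = 108 − j21.9 Ω
Γ_s = (Z_in − Z_s)/(Z_in + Z_s) = (57.9 − j21.9)/(158 − j21.9), |Γ_s| = 0.388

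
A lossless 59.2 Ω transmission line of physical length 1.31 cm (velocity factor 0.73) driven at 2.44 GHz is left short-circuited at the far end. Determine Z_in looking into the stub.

Z_in ≈ +j77.3 Ω

λ = v/f = 0.73·c / 2.44 GHz = 0.0898 m
βl = 2π·l/λ = 2π × 0.146 = 52.5°
tan(βl) = 1.31
For a short-circuited stub, Z_in = jZ_0·tan(βl)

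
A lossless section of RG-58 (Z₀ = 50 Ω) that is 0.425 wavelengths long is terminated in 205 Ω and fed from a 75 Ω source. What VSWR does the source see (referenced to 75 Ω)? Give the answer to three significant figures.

βl = 2π × 0.425 = 153°
tan(βl) = -0.51
Z_in = Z_0·(Z_L + jZ_0·tanβl)/(Z_0 + jZ_L·tanβl) = 48.1 + j75.1 Ω
Γ_s = (Z_in − Z_s)/(Z_in + Z_s) = (-26.9 + j75.1)/(123 + j75.1), |Γ_s| = 0.553
VSWR = (1 + |Γ_s|)/(1 − |Γ_s|)

VSWR ≈ 3.47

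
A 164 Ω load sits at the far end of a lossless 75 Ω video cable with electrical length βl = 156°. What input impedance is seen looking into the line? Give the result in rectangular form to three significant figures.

tan(βl) = tan(156°) = -0.445
Z_in = Z_0·(Z_L + jZ_0·tanβl)/(Z_0 + jZ_L·tanβl)
     = 75·(164 − j33.4)/(75 − j73)

Z_in ≈ 101 + j64.8 Ω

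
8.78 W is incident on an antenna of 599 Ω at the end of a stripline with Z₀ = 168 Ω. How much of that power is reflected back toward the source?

P_reflected ≈ 2.77 W

Γ = (599 − 168)/(599 + 168) = 0.562
|Γ|² = 0.316
P_refl = |Γ|²·P_inc = 2.77 W, P_del = (1 − |Γ|²)·P_inc = 6.01 W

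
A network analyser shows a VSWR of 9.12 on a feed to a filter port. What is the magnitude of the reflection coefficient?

|Γ| ≈ 0.802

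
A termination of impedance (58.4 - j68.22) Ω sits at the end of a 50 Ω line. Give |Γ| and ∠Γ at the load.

Γ ≈ 0.537 ∠ -50.8°

Γ = (Z_L − Z_0)/(Z_L + Z_0) = (8.4 − j68.22)/(108.4 − j68.22)
|Γ| = 68.7/128 = 0.537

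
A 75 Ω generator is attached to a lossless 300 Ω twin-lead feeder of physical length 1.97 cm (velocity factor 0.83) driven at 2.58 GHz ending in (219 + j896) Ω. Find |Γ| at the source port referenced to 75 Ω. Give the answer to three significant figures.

λ = v/f = 0.83·c / 2.58 GHz = 0.0965 m
βl = 2π·l/λ = 2π × 0.204 = 73.5°
tan(βl) = 3.37
Z_in = Z_0·(Z_L + jZ_0·tanβl)/(Z_0 + jZ_L·tanβl) = 30.7 − j202 Ω
Γ_s = (Z_in − Z_s)/(Z_in + Z_s) = (-44.3 − j202)/(106 − j202), |Γ_s| = 0.907

|Γ| ≈ 0.907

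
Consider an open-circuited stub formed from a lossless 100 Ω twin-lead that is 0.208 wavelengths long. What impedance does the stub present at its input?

Z_in ≈ −j27 Ω

βl = 2π × 0.208 = 74.9°
tan(βl) = 3.7
For an open-circuited stub, Z_in = −jZ_0·cot(βl) = −jZ_0/tan(βl)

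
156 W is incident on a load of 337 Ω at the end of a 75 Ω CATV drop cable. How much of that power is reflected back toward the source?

Γ = (337 − 75)/(337 + 75) = 0.636
|Γ|² = 0.404
P_refl = |Γ|²·P_inc = 63.1 W, P_del = (1 − |Γ|²)·P_inc = 92.9 W

P_reflected ≈ 63.1 W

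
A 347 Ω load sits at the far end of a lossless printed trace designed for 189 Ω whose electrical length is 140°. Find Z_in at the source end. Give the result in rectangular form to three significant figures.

Z_in ≈ 175 + j111 Ω

tan(βl) = tan(140°) = -0.839
Z_in = Z_0·(Z_L + jZ_0·tanβl)/(Z_0 + jZ_L·tanβl)
     = 189·(347 − j159)/(189 − j291)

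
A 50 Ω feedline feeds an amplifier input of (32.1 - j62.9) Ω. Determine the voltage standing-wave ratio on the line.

VSWR ≈ 4.44

Γ = (Z_L − Z_0)/(Z_L + Z_0) = (-17.9 − j62.9)/(82.1 − j62.9)
|Γ| = 65.4/103 = 0.632
VSWR = (1 + |Γ|)/(1 − |Γ|) = 1.63/0.368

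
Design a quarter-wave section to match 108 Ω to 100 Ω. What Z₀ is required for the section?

Z_qwt ≈ 104 Ω

Z_qwt = √(Z_0·R_L) = √(100 × 108) = √10800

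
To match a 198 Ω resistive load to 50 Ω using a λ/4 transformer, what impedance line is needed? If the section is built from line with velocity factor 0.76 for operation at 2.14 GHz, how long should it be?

Z_qwt ≈ 99.5 Ω; length ≈ 2.66 cm

Z_qwt = √(Z_0·R_L) = √(50 × 198) = √9900
λ = 0.76·c/f = 0.107 m, so l = λ/4 = 0.0266 m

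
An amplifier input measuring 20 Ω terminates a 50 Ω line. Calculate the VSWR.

Γ = (20 − 50)/(20 + 50) = -0.429
VSWR = (1 + 0.429)/(1 − 0.429)

VSWR ≈ 2.5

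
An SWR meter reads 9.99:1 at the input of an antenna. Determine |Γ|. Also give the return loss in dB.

|Γ| ≈ 0.818; return loss ≈ 1.74 dB

|Γ| = (S − 1)/(S + 1) = (9.99 − 1)/(9.99 + 1) = 8.99/11
RL = −20·log₁₀|Γ| = −20·log₁₀(0.818)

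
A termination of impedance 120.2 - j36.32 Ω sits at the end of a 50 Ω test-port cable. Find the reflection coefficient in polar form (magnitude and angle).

Γ ≈ 0.454 ∠ -15.3°

Γ = (Z_L − Z_0)/(Z_L + Z_0) = (70.2 − j36.32)/(170.2 − j36.32)
|Γ| = 79/174 = 0.454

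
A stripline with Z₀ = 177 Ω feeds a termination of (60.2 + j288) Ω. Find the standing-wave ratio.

Γ = (Z_L − Z_0)/(Z_L + Z_0) = (-116.8 + j288)/(237.2 + j288)
|Γ| = 311/373 = 0.833
VSWR = (1 + |Γ|)/(1 − |Γ|) = 1.83/0.167

VSWR ≈ 11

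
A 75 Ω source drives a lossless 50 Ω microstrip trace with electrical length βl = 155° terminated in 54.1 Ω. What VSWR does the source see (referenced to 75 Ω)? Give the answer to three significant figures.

tan(βl) = -0.466
Z_in = Z_0·(Z_L + jZ_0·tanβl)/(Z_0 + jZ_L·tanβl) = 52.5 + j3.17 Ω
Γ_s = (Z_in − Z_s)/(Z_in + Z_s) = (-22.5 + j3.17)/(127 + j3.17), |Γ_s| = 0.178
VSWR = (1 + |Γ_s|)/(1 − |Γ_s|)

VSWR ≈ 1.43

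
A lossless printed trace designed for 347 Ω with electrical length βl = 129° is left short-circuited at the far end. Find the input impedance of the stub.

Z_in ≈ −j429 Ω

tan(βl) = -1.23
For a short-circuited stub, Z_in = jZ_0·tan(βl)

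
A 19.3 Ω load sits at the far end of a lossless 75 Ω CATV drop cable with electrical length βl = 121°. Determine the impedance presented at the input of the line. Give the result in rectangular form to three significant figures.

tan(βl) = tan(121°) = -1.66
Z_in = Z_0·(Z_L + jZ_0·tanβl)/(Z_0 + jZ_L·tanβl)
     = 75·(19.3 − j125)/(75 − j32.1)

Z_in ≈ 61.5 − j98.5 Ω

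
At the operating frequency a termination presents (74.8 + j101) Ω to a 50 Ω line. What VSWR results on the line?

Γ = (Z_L − Z_0)/(Z_L + Z_0) = (24.8 + j101)/(124.8 + j101)
|Γ| = 104/161 = 0.648
VSWR = (1 + |Γ|)/(1 − |Γ|) = 1.65/0.352

VSWR ≈ 4.68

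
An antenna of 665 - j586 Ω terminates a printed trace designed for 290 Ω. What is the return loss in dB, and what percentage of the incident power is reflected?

RL ≈ 4.14 dB; 38.6% of incident power reflected

Γ = (375 − j586)/(955 − j586), |Γ| = 0.621
RL = −20·log₁₀(0.621) = 4.14 dB
P_refl/P_inc = |Γ|² = 0.386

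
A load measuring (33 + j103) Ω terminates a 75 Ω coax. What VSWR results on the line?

VSWR ≈ 6.85

Γ = (Z_L − Z_0)/(Z_L + Z_0) = (-42 + j103)/(108 + j103)
|Γ| = 111/149 = 0.745
VSWR = (1 + |Γ|)/(1 − |Γ|) = 1.75/0.255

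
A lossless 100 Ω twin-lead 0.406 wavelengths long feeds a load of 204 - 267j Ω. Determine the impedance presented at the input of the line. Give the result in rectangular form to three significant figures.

Z_in ≈ 119 + j218 Ω

βl = 2π × 0.406 = 146°
tan(βl) = tan(146°) = -0.67
Z_in = Z_0·(Z_L + jZ_0·tanβl)/(Z_0 + jZ_L·tanβl)
     = 100·(204 − j334)/(-79 − j137)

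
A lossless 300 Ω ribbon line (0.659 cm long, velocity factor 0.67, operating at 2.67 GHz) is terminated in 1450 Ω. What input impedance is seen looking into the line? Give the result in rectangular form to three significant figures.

Z_in ≈ 204 − j420 Ω

λ = v/f = 0.67·c / 2.67 GHz = 0.0753 m
βl = 2π·l/λ = 2π × 0.0875 = 31.5°
tan(βl) = tan(31.5°) = 0.613
Z_in = Z_0·(Z_L + jZ_0·tanβl)/(Z_0 + jZ_L·tanβl)
     = 300·(1450 + j184)/(300 + j889)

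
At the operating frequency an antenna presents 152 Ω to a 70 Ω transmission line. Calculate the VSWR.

VSWR ≈ 2.17

For a purely resistive load, VSWR = R_L/Z_0 or Z_0/R_L (whichever > 1) = 152/70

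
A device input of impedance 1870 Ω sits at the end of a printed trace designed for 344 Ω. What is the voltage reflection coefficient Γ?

Γ = 0.689

Γ = (Z_L − Z_0)/(Z_L + Z_0) = (1870 − 344)/(1870 + 344) = 1526/2214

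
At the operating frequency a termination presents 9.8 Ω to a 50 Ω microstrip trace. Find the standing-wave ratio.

For a purely resistive load, VSWR = R_L/Z_0 or Z_0/R_L (whichever > 1) = 50/9.8

VSWR ≈ 5.1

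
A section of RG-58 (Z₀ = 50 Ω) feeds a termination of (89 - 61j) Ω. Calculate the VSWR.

VSWR ≈ 2.82

Γ = (Z_L − Z_0)/(Z_L + Z_0) = (39 − j61)/(139 − j61)
|Γ| = 72.4/152 = 0.477
VSWR = (1 + |Γ|)/(1 − |Γ|) = 1.48/0.523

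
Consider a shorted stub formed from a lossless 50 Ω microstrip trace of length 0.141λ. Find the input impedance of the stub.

βl = 2π × 0.141 = 50.8°
tan(βl) = 1.22
For a shorted stub, Z_in = jZ_0·tan(βl)

Z_in ≈ +j61.2 Ω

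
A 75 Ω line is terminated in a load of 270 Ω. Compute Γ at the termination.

Γ = 0.565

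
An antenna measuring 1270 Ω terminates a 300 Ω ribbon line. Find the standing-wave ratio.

For a purely resistive load, VSWR = R_L/Z_0 or Z_0/R_L (whichever > 1) = 1270/300

VSWR ≈ 4.23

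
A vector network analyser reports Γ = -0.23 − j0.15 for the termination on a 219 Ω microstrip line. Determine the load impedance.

Z_L = Z_0·(1 + Γ)/(1 − Γ) = 219·(0.77 − j0.15)/(1.23 + j0.15)

Z_L ≈ 132 − j42.8 Ω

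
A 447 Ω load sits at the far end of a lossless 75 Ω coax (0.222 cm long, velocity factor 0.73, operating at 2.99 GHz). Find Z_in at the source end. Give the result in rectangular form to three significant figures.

λ = v/f = 0.73·c / 2.99 GHz = 0.0732 m
βl = 2π·l/λ = 2π × 0.0303 = 10.9°
tan(βl) = tan(10.9°) = 0.193
Z_in = Z_0·(Z_L + jZ_0·tanβl)/(Z_0 + jZ_L·tanβl)
     = 75·(447 + j14.5)/(75 + j86.2)

Z_in ≈ 200 − j215 Ω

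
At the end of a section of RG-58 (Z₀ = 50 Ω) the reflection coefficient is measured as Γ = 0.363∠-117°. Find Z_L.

Z_L ≈ 29.7 − j22.1 Ω

Z_L = Z_0·(1 + Γ)/(1 − Γ) = 50·(0.835 − j0.323)/(1.16 + j0.323)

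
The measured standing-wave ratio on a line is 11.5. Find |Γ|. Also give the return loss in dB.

|Γ| ≈ 0.84; return loss ≈ 1.51 dB

|Γ| = (S − 1)/(S + 1) = (11.5 − 1)/(11.5 + 1) = 10.5/12.5
RL = −20·log₁₀|Γ| = −20·log₁₀(0.84)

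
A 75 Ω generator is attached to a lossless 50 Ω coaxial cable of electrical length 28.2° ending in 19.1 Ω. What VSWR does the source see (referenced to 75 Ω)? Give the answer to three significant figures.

VSWR ≈ 3.48

tan(βl) = 0.536
Z_in = Z_0·(Z_L + jZ_0·tanβl)/(Z_0 + jZ_L·tanβl) = 23.6 + j22 Ω
Γ_s = (Z_in − Z_s)/(Z_in + Z_s) = (-51.4 + j22)/(98.6 + j22), |Γ_s| = 0.553
VSWR = (1 + |Γ_s|)/(1 − |Γ_s|)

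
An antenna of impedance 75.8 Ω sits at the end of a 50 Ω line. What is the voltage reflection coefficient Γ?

Γ = (Z_L − Z_0)/(Z_L + Z_0) = (75.8 − 50)/(75.8 + 50) = 25.8/125.8

Γ = 0.205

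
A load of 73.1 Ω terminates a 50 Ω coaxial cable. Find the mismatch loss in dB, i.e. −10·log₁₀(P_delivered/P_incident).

Γ = (73.1 − 50)/(73.1 + 50) = 0.188
|Γ|² = 0.0352, so P_del/P_inc = 1 − |Γ|² = 0.965
ML = −10·log₁₀(1 − |Γ|²)

mismatch loss ≈ 0.156 dB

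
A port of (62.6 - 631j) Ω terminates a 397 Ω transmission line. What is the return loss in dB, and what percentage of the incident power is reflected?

RL ≈ 0.773 dB; 83.7% of incident power reflected

Γ = (-334.4 − j631)/(459.6 − j631), |Γ| = 0.915
RL = −20·log₁₀(0.915) = 0.773 dB
P_refl/P_inc = |Γ|² = 0.837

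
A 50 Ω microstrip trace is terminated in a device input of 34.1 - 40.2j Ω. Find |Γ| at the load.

|Γ| ≈ 0.464

Γ = (Z_L − Z_0)/(Z_L + Z_0) = (-15.9 − j40.2)/(84.1 − j40.2)
|Γ| = 43.2/93.2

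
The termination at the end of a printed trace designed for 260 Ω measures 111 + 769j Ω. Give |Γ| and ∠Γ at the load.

Γ ≈ 0.917 ∠ 36.7°

Γ = (Z_L − Z_0)/(Z_L + Z_0) = (-149 + j769)/(371 + j769)
|Γ| = 783/854 = 0.917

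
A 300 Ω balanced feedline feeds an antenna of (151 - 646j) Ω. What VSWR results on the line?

Γ = (Z_L − Z_0)/(Z_L + Z_0) = (-149 − j646)/(451 − j646)
|Γ| = 663/788 = 0.841
VSWR = (1 + |Γ|)/(1 − |Γ|) = 1.84/0.159

VSWR ≈ 11.6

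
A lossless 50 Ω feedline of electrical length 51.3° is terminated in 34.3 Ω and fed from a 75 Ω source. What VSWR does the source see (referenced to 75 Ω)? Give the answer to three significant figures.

VSWR ≈ 1.64

tan(βl) = 1.25
Z_in = Z_0·(Z_L + jZ_0·tanβl)/(Z_0 + jZ_L·tanβl) = 50.6 + j19.1 Ω
Γ_s = (Z_in − Z_s)/(Z_in + Z_s) = (-24.4 + j19.1)/(126 + j19.1), |Γ_s| = 0.244
VSWR = (1 + |Γ_s|)/(1 − |Γ_s|)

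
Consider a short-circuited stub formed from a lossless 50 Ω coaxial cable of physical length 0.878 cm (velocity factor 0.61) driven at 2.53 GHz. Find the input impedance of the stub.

λ = v/f = 0.61·c / 2.53 GHz = 0.0723 m
βl = 2π·l/λ = 2π × 0.121 = 43.7°
tan(βl) = 0.956
For a short-circuited stub, Z_in = jZ_0·tan(βl)

Z_in ≈ +j47.8 Ω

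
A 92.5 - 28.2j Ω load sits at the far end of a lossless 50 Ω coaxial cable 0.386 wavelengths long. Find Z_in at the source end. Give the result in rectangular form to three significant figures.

Z_in ≈ 57 + j39.4 Ω

βl = 2π × 0.386 = 139°
tan(βl) = tan(139°) = -0.871
Z_in = Z_0·(Z_L + jZ_0·tanβl)/(Z_0 + jZ_L·tanβl)
     = 50·(92.5 − j71.7)/(25.5 − j80.5)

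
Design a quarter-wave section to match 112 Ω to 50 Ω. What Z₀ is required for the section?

Z_qwt ≈ 74.8 Ω

Z_qwt = √(Z_0·R_L) = √(50 × 112) = √5600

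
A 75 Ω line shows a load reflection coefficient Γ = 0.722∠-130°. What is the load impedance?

Z_L = Z_0·(1 + Γ)/(1 − Γ) = 75·(0.536 − j0.553)/(1.46 + j0.553)

Z_L ≈ 14.7 − j33.9 Ω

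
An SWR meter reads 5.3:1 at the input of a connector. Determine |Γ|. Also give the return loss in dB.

|Γ| ≈ 0.683; return loss ≈ 3.32 dB

|Γ| = (S − 1)/(S + 1) = (5.3 − 1)/(5.3 + 1) = 4.3/6.3
RL = −20·log₁₀|Γ| = −20·log₁₀(0.683)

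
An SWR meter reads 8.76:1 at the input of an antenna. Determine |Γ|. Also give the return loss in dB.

|Γ| ≈ 0.795; return loss ≈ 1.99 dB

|Γ| = (S − 1)/(S + 1) = (8.76 − 1)/(8.76 + 1) = 7.76/9.76
RL = −20·log₁₀|Γ| = −20·log₁₀(0.795)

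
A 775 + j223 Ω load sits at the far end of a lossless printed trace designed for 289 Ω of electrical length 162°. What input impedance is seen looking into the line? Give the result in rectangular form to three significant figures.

tan(βl) = tan(162°) = -0.325
Z_in = Z_0·(Z_L + jZ_0·tanβl)/(Z_0 + jZ_L·tanβl)
     = 289·(775 + j129)/(361 − j252)

Z_in ≈ 369 + j360 Ω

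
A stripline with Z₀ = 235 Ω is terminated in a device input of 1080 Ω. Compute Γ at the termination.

Γ = 0.643

Γ = (Z_L − Z_0)/(Z_L + Z_0) = (1080 − 235)/(1080 + 235) = 845/1315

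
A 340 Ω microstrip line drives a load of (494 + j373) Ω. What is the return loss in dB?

Γ = (154 + j373)/(834 + j373), |Γ| = 0.442
RL = −20·log₁₀|Γ| = −20·log₁₀(0.442)

RL ≈ 7.1 dB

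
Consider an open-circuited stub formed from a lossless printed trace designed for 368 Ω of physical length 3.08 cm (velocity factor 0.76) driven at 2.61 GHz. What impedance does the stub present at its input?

λ = v/f = 0.76·c / 2.61 GHz = 0.0874 m
βl = 2π·l/λ = 2π × 0.353 = 127°
tan(βl) = -1.33
For an open-circuited stub, Z_in = −jZ_0·cot(βl) = −jZ_0/tan(βl)

Z_in ≈ +j277 Ω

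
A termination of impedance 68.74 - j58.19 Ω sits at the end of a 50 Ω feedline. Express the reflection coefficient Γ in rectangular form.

Γ = (Z_L − Z_0)/(Z_L + Z_0) = (18.74 − j58.19)/(118.7 − j58.19)

Γ ≈ 0.321 − j0.333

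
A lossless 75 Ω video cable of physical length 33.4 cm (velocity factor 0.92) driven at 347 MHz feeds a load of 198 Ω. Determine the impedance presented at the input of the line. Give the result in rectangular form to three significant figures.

Z_in ≈ 82.9 + j79.2 Ω

λ = v/f = 0.92·c / 347 MHz = 0.795 m
βl = 2π·l/λ = 2π × 0.42 = 151°
tan(βl) = tan(151°) = -0.55
Z_in = Z_0·(Z_L + jZ_0·tanβl)/(Z_0 + jZ_L·tanβl)
     = 75·(198 − j41.3)/(75 − j109)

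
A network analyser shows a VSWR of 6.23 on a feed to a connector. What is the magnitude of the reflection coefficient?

|Γ| = (S − 1)/(S + 1) = (6.23 − 1)/(6.23 + 1) = 5.23/7.23

|Γ| ≈ 0.723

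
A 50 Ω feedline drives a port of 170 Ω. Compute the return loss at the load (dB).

RL ≈ 5.26 dB

Γ = (170 − 50)/(170 + 50) = 0.545
RL = −20·log₁₀|Γ| = −20·log₁₀(0.545)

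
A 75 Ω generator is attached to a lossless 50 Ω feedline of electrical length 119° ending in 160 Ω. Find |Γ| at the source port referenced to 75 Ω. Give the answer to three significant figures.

|Γ| ≈ 0.616

tan(βl) = -1.8
Z_in = Z_0·(Z_L + jZ_0·tanβl)/(Z_0 + jZ_L·tanβl) = 19.8 + j24.3 Ω
Γ_s = (Z_in − Z_s)/(Z_in + Z_s) = (-55.2 + j24.3)/(94.8 + j24.3), |Γ_s| = 0.616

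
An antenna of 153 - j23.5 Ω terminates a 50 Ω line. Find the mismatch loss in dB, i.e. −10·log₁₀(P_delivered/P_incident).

mismatch loss ≈ 1.35 dB

Γ = (103 − j23.5)/(203 − j23.5), |Γ| = 0.517
|Γ|² = 0.267, so P_del/P_inc = 1 − |Γ|² = 0.733
ML = −10·log₁₀(1 − |Γ|²)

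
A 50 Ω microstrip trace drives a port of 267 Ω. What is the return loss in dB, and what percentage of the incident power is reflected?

RL ≈ 3.29 dB; 46.9% of incident power reflected

Γ = (267 − 50)/(267 + 50) = 0.685
RL = −20·log₁₀(0.685) = 3.29 dB
P_refl/P_inc = |Γ|² = 0.469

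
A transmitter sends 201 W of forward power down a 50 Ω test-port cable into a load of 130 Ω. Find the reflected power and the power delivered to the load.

P_reflected ≈ 39.7 W; P_delivered ≈ 161 W

Γ = (130 − 50)/(130 + 50) = 0.444
|Γ|² = 0.198
P_refl = |Γ|²·P_inc = 39.7 W, P_del = (1 − |Γ|²)·P_inc = 161 W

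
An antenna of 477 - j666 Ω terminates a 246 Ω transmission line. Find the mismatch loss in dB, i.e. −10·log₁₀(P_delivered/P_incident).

Γ = (231 − j666)/(723 − j666), |Γ| = 0.717
|Γ|² = 0.514, so P_del/P_inc = 1 − |Γ|² = 0.486
ML = −10·log₁₀(1 − |Γ|²)

mismatch loss ≈ 3.14 dB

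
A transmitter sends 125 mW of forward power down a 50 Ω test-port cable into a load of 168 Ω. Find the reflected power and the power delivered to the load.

P_reflected ≈ 36.6 mW; P_delivered ≈ 88.4 mW

Γ = (168 − 50)/(168 + 50) = 0.541
|Γ|² = 0.293
P_refl = |Γ|²·P_inc = 36.6 mW, P_del = (1 − |Γ|²)·P_inc = 88.4 mW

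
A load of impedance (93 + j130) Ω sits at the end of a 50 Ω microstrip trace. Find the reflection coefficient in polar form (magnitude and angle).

Γ = (Z_L − Z_0)/(Z_L + Z_0) = (43 + j130)/(143 + j130)
|Γ| = 137/193 = 0.709

Γ ≈ 0.709 ∠ 29.4°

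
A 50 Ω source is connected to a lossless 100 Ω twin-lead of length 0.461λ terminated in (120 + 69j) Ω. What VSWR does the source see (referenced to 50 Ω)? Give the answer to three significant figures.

βl = 2π × 0.461 = 166°
tan(βl) = -0.25
Z_in = Z_0·(Z_L + jZ_0·tanβl)/(Z_0 + jZ_L·tanβl) = 87 + j59.8 Ω
Γ_s = (Z_in − Z_s)/(Z_in + Z_s) = (37 + j59.8)/(137 + j59.8), |Γ_s| = 0.47
VSWR = (1 + |Γ_s|)/(1 − |Γ_s|)

VSWR ≈ 2.78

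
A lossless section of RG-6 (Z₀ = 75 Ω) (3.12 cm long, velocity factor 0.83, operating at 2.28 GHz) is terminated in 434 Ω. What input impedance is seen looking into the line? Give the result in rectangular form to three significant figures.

λ = v/f = 0.83·c / 2.28 GHz = 0.109 m
βl = 2π·l/λ = 2π × 0.286 = 103°
tan(βl) = tan(103°) = -4.38
Z_in = Z_0·(Z_L + jZ_0·tanβl)/(Z_0 + jZ_L·tanβl)
     = 75·(434 − j329)/(75 − j1900)

Z_in ≈ 13.6 + j16.6 Ω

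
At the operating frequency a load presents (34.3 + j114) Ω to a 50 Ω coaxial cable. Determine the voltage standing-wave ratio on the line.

Γ = (Z_L − Z_0)/(Z_L + Z_0) = (-15.7 + j114)/(84.3 + j114)
|Γ| = 115/142 = 0.812
VSWR = (1 + |Γ|)/(1 − |Γ|) = 1.81/0.188

VSWR ≈ 9.62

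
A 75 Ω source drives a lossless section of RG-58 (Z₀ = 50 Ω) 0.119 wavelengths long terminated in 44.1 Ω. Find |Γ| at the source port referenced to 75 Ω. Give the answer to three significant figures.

|Γ| ≈ 0.214

βl = 2π × 0.119 = 42.8°
tan(βl) = 0.927
Z_in = Z_0·(Z_L + jZ_0·tanβl)/(Z_0 + jZ_L·tanβl) = 49.1 + j6.17 Ω
Γ_s = (Z_in − Z_s)/(Z_in + Z_s) = (-25.9 + j6.17)/(124 + j6.17), |Γ_s| = 0.214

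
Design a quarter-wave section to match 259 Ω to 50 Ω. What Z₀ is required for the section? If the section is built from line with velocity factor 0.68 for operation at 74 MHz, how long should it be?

Z_qwt = √(Z_0·R_L) = √(50 × 259) = √12950
λ = 0.68·c/f = 2.76 m, so l = λ/4 = 0.689 m

Z_qwt ≈ 114 Ω; length ≈ 68.9 cm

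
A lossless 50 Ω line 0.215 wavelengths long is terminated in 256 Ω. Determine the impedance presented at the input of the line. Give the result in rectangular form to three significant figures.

βl = 2π × 0.215 = 77.4°
tan(βl) = tan(77.4°) = 4.47
Z_in = Z_0·(Z_L + jZ_0·tanβl)/(Z_0 + jZ_L·tanβl)
     = 50·(256 + j224)/(50 + j1150)

Z_in ≈ 10.2 − j10.7 Ω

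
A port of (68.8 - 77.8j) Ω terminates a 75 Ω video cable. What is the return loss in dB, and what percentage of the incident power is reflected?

Γ = (-6.2 − j77.8)/(143.8 − j77.8), |Γ| = 0.477
RL = −20·log₁₀(0.477) = 6.42 dB
P_refl/P_inc = |Γ|² = 0.228

RL ≈ 6.42 dB; 22.8% of incident power reflected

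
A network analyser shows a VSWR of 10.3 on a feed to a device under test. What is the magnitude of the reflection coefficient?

|Γ| = (S − 1)/(S + 1) = (10.3 − 1)/(10.3 + 1) = 9.3/11.3

|Γ| ≈ 0.823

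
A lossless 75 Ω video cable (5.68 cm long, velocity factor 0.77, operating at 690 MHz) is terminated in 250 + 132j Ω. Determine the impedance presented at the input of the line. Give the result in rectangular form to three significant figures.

λ = v/f = 0.77·c / 690 MHz = 0.335 m
βl = 2π·l/λ = 2π × 0.17 = 61.1°
tan(βl) = tan(61.1°) = 1.81
Z_in = Z_0·(Z_L + jZ_0·tanβl)/(Z_0 + jZ_L·tanβl)
     = 75·(250 + j268)/(-164 + j452)

Z_in ≈ 26 − j50.8 Ω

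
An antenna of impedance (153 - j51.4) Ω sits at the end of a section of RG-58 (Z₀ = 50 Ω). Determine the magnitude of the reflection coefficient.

|Γ| ≈ 0.55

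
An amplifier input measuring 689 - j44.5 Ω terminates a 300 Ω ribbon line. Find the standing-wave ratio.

VSWR ≈ 2.31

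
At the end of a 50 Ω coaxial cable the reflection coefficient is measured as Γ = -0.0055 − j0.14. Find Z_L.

Z_L = Z_0·(1 + Γ)/(1 − Γ) = 50·(0.995 − j0.14)/(1.01 + j0.14)

Z_L ≈ 47.6 − j13.6 Ω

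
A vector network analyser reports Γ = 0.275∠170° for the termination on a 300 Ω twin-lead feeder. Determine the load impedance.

Z_L = Z_0·(1 + Γ)/(1 − Γ) = 300·(0.729 + j0.0478)/(1.27 − j0.0478)

Z_L ≈ 171 + j17.7 Ω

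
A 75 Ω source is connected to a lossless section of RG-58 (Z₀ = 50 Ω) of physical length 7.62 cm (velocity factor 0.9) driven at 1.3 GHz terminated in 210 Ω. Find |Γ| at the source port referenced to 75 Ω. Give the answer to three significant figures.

λ = v/f = 0.9·c / 1.3 GHz = 0.208 m
βl = 2π·l/λ = 2π × 0.367 = 132°
tan(βl) = -1.11
Z_in = Z_0·(Z_L + jZ_0·tanβl)/(Z_0 + jZ_L·tanβl) = 20.7 + j40.7 Ω
Γ_s = (Z_in − Z_s)/(Z_in + Z_s) = (-54.3 + j40.7)/(95.7 + j40.7), |Γ_s| = 0.653

|Γ| ≈ 0.653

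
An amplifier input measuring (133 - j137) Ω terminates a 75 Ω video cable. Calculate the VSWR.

VSWR ≈ 3.97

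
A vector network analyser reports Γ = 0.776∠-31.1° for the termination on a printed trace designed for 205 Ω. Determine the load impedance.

Z_L ≈ 298 − j601 Ω

Z_L = Z_0·(1 + Γ)/(1 − Γ) = 205·(1.66 − j0.401)/(0.336 + j0.401)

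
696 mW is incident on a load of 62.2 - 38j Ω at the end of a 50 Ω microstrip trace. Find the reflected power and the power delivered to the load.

P_reflected ≈ 79 mW; P_delivered ≈ 617 mW

|Γ| = |(12.2 − j38)/(112.2 − j38)| = 0.337
|Γ|² = 0.114
P_refl = |Γ|²·P_inc = 79 mW, P_del = (1 − |Γ|²)·P_inc = 617 mW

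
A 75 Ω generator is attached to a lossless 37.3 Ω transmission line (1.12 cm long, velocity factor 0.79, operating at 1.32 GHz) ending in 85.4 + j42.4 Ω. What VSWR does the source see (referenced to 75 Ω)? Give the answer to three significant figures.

λ = v/f = 0.79·c / 1.32 GHz = 0.18 m
βl = 2π·l/λ = 2π × 0.0624 = 22.5°
tan(βl) = 0.413
Z_in = Z_0·(Z_L + jZ_0·tanβl)/(Z_0 + jZ_L·tanβl) = 85 − j42.6 Ω
Γ_s = (Z_in − Z_s)/(Z_in + Z_s) = (9.98 − j42.6)/(160 − j42.6), |Γ_s| = 0.264
VSWR = (1 + |Γ_s|)/(1 − |Γ_s|)

VSWR ≈ 1.72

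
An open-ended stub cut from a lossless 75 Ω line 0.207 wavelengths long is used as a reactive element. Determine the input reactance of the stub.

βl = 2π × 0.207 = 74.5°
tan(βl) = 3.61
For an open-ended stub, Z_in = −jZ_0·cot(βl) = −jZ_0/tan(βl)

X_in ≈ -20.8 Ω (capacitive)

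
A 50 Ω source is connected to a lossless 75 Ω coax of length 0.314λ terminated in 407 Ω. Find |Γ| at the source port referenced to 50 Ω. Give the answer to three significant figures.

βl = 2π × 0.314 = 113°
tan(βl) = -2.35
Z_in = Z_0·(Z_L + jZ_0·tanβl)/(Z_0 + jZ_L·tanβl) = 16.2 + j30.6 Ω
Γ_s = (Z_in − Z_s)/(Z_in + Z_s) = (-33.8 + j30.6)/(66.2 + j30.6), |Γ_s| = 0.625

|Γ| ≈ 0.625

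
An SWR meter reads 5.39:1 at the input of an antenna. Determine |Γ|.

|Γ| = (S − 1)/(S + 1) = (5.39 − 1)/(5.39 + 1) = 4.39/6.39

|Γ| ≈ 0.687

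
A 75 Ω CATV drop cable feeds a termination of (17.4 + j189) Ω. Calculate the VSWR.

Γ = (Z_L − Z_0)/(Z_L + Z_0) = (-57.6 + j189)/(92.4 + j189)
|Γ| = 198/210 = 0.939
VSWR = (1 + |Γ|)/(1 − |Γ|) = 1.94/0.0608

VSWR ≈ 31.9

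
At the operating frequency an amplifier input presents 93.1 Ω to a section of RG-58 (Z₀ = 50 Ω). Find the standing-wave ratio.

VSWR ≈ 1.86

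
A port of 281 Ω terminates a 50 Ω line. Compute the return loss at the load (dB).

RL ≈ 3.12 dB

Γ = (281 − 50)/(281 + 50) = 0.698
RL = −20·log₁₀|Γ| = −20·log₁₀(0.698)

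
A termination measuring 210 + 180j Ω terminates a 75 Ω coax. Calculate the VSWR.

Γ = (Z_L − Z_0)/(Z_L + Z_0) = (135 + j180)/(285 + j180)
|Γ| = 225/337 = 0.667
VSWR = (1 + |Γ|)/(1 − |Γ|) = 1.67/0.333

VSWR ≈ 5.01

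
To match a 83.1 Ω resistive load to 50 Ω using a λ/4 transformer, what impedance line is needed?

Z_qwt = √(Z_0·R_L) = √(50 × 83.1) = √4155

Z_qwt ≈ 64.5 Ω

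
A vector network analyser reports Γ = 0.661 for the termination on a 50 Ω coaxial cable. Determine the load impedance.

Z_L = Z_0·(1 + Γ)/(1 − Γ) = 50·(1.66)/(0.339)

Z_L ≈ 245 Ω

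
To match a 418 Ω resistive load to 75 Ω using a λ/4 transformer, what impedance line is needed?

Z_qwt ≈ 177 Ω

Z_qwt = √(Z_0·R_L) = √(75 × 418) = √31350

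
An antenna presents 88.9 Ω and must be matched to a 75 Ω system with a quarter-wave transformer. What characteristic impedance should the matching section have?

Z_qwt = √(Z_0·R_L) = √(75 × 88.9) = √6668

Z_qwt ≈ 81.7 Ω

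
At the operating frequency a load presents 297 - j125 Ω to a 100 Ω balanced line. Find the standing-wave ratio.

VSWR ≈ 3.55

Γ = (Z_L − Z_0)/(Z_L + Z_0) = (197 − j125)/(397 − j125)
|Γ| = 233/416 = 0.561
VSWR = (1 + |Γ|)/(1 − |Γ|) = 1.56/0.439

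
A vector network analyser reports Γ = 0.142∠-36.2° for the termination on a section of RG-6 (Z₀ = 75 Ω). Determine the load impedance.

Z_L ≈ 92.9 − j15.9 Ω

Z_L = Z_0·(1 + Γ)/(1 − Γ) = 75·(1.11 − j0.0839)/(0.885 + j0.0839)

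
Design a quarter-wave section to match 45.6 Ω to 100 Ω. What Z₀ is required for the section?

Z_qwt = √(Z_0·R_L) = √(100 × 45.6) = √4560

Z_qwt ≈ 67.5 Ω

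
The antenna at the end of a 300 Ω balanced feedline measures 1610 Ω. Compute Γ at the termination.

Γ = 0.686

Γ = (Z_L − Z_0)/(Z_L + Z_0) = (1610 − 300)/(1610 + 300) = 1310/1910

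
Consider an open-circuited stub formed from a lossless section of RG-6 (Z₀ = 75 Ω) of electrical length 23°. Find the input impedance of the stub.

Z_in ≈ −j177 Ω

tan(βl) = 0.424
For an open-circuited stub, Z_in = −jZ_0·cot(βl) = −jZ_0/tan(βl)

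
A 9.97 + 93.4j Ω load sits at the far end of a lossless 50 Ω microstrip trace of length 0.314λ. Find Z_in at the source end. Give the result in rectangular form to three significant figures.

Z_in ≈ 2.22 − j4.29 Ω

βl = 2π × 0.314 = 113°
tan(βl) = tan(113°) = -2.35
Z_in = Z_0·(Z_L + jZ_0·tanβl)/(Z_0 + jZ_L·tanβl)
     = 50·(9.97 − j24.2)/(270 − j23.4)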